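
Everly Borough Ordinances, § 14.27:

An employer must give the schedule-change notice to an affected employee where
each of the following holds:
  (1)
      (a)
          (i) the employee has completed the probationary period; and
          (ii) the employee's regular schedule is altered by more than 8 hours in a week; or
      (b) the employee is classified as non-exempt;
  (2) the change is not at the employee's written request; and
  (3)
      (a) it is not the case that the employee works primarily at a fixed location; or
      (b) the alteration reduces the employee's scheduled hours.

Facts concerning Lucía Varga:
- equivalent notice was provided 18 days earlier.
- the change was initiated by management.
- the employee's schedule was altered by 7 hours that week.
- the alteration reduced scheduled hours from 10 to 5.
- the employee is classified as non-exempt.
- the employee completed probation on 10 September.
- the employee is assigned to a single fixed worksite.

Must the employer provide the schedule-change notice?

(i) past probation — satisfied.
(ii) schedule shift > 8h — fails.
(a): T AND F → false.
(b) non-exempt — holds.
(1) = F OR T = true.
(2) not employee-requested — met.
(a) not (fixed location) — not met.
(b) hours reduced — holds.
So (3) is satisfied (F OR T).
Overall: T AND T AND T → true.

Yes — required.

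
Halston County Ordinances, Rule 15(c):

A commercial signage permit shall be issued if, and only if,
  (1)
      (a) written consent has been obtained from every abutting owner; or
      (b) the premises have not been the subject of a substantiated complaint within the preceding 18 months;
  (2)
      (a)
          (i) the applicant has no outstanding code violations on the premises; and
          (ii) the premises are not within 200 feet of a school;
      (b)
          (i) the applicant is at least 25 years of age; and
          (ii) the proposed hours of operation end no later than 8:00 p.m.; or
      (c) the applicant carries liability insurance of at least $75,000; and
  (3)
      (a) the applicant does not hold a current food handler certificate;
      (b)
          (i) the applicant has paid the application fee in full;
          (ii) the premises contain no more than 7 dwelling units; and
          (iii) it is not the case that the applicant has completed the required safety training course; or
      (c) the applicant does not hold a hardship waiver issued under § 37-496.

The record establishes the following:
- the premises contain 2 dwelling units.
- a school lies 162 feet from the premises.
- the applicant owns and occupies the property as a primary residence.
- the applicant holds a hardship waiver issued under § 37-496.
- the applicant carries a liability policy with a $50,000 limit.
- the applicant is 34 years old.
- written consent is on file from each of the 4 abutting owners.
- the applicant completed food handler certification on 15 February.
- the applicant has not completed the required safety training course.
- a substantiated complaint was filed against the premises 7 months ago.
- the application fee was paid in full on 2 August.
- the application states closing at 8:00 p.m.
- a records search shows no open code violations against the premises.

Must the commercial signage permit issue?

(a) all abutters consent — met.
(b) no complaint in 18 mo. — not satisfied.
(1): T OR F → true.
(i) no code violations — holds.
(ii) ≥200 ft from school — not met.
So (a) is not satisfied (T AND F).
(i) age ≥ 25 — holds.
(ii) closes by 8 p.m. — satisfied.
(b) = T AND T = true.
(c) insurance ≥ $75,000 — fails.
(2): F OR T OR F → true.
(a) not (food handler cert.) — fails.
(i) fee paid — satisfied.
(ii) ≤ 7 units — holds.
(iii) not (safety training) — holds.
So (b) is satisfied (T AND T AND T).
(c) not (hardship waiver) — fails.
(3): F OR T OR F → true.
Overall: T AND T AND T → true.

Yes — granted.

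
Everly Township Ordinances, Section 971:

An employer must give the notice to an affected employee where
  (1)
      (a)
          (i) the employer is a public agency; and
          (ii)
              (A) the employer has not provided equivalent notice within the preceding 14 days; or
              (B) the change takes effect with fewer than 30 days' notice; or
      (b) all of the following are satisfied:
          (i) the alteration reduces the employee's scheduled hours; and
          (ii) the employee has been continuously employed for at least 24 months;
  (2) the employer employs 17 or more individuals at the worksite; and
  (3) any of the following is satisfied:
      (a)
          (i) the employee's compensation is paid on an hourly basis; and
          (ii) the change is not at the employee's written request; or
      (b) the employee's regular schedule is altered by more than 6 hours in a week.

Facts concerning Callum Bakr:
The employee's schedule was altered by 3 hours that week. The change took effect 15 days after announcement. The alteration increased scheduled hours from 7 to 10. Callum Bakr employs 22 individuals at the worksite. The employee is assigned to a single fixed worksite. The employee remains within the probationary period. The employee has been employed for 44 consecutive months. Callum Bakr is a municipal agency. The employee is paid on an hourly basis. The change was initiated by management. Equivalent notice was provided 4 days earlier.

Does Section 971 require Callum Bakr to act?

(i) public agency — satisfied.
(A) no recent notice — not met.
(B) < 30 days' notice — holds.
(ii) = F OR T = true.
(a) = T AND T = true.
(i) hours reduced — not satisfied.
(ii) tenure ≥ 24 mo. — holds.
(b) = F AND T = false.
(1) = T OR F = true.
(2) ≥ 17 at site — holds.
(i) hourly-paid — met.
(ii) not employee-requested — holds.
So (a) is satisfied (T AND T).
(b) schedule shift > 6h — not met.
So (3) is satisfied (T OR F).
Overall: T AND T AND T → true.

Yes — required.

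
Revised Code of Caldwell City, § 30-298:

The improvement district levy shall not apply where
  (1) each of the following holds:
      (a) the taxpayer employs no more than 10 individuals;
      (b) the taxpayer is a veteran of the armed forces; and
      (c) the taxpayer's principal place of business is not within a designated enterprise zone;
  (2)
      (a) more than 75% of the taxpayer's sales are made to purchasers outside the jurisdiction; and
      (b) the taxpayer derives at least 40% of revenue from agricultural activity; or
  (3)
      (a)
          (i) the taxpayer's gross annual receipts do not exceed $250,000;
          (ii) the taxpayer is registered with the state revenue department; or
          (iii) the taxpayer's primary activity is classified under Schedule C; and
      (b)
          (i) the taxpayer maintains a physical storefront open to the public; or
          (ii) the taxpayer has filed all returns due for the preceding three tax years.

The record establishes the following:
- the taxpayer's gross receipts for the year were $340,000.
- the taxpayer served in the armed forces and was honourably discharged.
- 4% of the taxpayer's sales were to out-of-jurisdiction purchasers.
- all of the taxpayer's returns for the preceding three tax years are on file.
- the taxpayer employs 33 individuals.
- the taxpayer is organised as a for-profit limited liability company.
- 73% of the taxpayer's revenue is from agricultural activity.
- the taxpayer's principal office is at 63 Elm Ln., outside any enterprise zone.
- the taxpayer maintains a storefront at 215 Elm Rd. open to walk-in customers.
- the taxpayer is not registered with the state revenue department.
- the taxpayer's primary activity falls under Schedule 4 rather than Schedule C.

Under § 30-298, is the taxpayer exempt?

No — not exempt.

(a) ≤ 10 employees — not met.
(b) veteran — met.
(c) not (in enterprise zone) — holds.
(1) = F AND T AND T = false.
(a) >75% out-of-jur. sales — not satisfied.
(b) ≥40% agricultural — met.
(2) = F AND T = false.
(i) receipts ≤ $250,000 — not met.
(ii) state-registered — fails.
(iii) Schedule C activity — not met.
So (a) is not satisfied (F OR F OR F).
(i) has storefront — met.
(ii) returns current — satisfied.
(b): T OR T → true.
(3) = F AND T = false.
Overall: F OR F OR F → false.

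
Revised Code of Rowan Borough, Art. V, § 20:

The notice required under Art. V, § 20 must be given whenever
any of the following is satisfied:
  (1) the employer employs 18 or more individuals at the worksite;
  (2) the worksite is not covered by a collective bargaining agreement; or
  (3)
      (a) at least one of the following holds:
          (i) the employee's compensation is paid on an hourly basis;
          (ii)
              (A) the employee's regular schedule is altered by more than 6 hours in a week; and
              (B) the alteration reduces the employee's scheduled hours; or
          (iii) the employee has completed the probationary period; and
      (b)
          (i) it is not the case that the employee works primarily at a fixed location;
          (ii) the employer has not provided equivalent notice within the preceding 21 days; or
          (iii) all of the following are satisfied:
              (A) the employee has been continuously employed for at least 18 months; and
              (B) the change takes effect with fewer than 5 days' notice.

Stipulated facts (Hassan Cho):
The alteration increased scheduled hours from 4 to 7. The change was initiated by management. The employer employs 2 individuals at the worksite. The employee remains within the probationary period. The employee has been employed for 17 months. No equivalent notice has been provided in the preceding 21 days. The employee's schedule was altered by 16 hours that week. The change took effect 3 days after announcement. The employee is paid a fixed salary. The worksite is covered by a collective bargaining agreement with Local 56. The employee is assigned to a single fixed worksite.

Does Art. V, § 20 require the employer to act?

(1) ≥ 18 at site — not met.
(2) no CBA — not met.
(i) hourly-paid — not satisfied.
(A) schedule shift > 6h — holds.
(B) hours reduced — not satisfied.
So (ii) is not satisfied (T AND F).
(iii) past probation — fails.
So (a) is not satisfied (F OR F OR F).
(i) not (fixed location) — not met.
(ii) no recent notice — holds.
(A) tenure ≥ 18 mo. — not met.
(B) < 5 days' notice — holds.
So (iii) is not satisfied (F AND T).
So (b) is satisfied (F OR T OR F).
So (3) is not satisfied (F AND T).
Overall = F OR F OR F = false.

No — not required.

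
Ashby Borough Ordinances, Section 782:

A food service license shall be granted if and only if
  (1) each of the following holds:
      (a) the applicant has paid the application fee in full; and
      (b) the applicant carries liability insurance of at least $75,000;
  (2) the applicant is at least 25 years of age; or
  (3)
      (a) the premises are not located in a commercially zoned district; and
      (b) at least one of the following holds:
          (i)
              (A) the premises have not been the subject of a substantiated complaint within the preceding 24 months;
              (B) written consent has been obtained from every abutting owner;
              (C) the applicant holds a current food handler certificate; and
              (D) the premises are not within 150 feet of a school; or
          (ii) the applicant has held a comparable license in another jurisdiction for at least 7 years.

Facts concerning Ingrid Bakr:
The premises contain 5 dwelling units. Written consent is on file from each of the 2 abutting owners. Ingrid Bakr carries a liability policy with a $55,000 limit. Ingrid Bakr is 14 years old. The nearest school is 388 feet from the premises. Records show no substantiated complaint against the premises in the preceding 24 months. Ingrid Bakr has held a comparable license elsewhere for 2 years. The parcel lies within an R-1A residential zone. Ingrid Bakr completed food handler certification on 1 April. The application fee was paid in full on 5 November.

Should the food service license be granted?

(a) fee paid — holds.
(b) insurance ≥ $75,000 — not met.
(1): T AND F → false.
(2) age ≥ 25 — not satisfied.
(a) not (commercially zoned) — holds.
(A) no complaint in 24 mo. — holds.
(B) all abutters consent — satisfied.
(C) food handler cert. — met.
(D) ≥150 ft from school — holds.
(i): T AND T AND T AND T → true.
(ii) prior license ≥ 7 yr — fails.
(b) = T OR F = true.
(3): T AND T → true.
Overall: F OR F OR T → true.

Yes — granted.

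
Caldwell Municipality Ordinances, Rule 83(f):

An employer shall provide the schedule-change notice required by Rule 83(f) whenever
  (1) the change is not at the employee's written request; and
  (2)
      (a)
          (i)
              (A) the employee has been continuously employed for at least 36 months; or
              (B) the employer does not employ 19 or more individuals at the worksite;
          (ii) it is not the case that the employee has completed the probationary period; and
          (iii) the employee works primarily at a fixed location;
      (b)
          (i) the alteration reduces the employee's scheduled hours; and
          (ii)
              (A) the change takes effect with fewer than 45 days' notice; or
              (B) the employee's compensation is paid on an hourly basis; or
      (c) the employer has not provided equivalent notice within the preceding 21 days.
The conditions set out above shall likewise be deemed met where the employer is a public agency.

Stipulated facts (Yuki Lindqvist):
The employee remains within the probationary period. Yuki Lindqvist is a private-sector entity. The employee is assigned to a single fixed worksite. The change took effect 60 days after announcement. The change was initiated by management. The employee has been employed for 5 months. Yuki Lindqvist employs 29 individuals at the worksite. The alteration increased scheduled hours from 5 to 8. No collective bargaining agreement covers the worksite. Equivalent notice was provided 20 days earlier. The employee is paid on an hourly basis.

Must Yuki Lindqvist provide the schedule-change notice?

No — not required.

(1) not employee-requested — holds.
(A) tenure ≥ 36 mo. — not met.
(B) not (≥ 19 at site) — fails.
(i) = F OR F = false.
(ii) not (past probation) — holds.
(iii) fixed location — satisfied.
(a) = F AND T AND T = false.
(i) hours reduced — not satisfied.
(A) < 45 days' notice — fails.
(B) hourly-paid — satisfied.
(ii) = F OR T = true.
(b): F AND T → false.
(c) no recent notice — not satisfied.
So (2) is not satisfied (F OR F OR F).
Overall = T AND F = false.
Exception (public agency) — not satisfied.
Result: main false OR exception false → false.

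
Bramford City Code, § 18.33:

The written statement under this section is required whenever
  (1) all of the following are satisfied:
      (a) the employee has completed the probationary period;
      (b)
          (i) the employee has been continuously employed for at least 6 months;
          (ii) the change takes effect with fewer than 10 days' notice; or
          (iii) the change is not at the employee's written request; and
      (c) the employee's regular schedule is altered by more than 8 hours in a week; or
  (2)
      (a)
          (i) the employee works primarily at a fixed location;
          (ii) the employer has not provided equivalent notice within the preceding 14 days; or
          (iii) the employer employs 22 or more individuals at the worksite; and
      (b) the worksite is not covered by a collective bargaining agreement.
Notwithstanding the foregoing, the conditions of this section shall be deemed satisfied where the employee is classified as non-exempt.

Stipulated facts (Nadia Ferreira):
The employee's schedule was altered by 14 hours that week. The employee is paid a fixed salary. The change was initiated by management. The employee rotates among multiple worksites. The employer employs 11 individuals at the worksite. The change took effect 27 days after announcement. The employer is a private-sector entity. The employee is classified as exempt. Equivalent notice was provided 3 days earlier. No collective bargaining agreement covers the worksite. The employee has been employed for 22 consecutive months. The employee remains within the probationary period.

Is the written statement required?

No — not required.

(a) past probation — not met.
(i) tenure ≥ 6 mo. — met.
(ii) < 10 days' notice — not met.
(iii) not employee-requested — met.
So (b) is satisfied (T OR F OR T).
(c) schedule shift > 8h — holds.
(1) = F AND T AND T = false.
(i) fixed location — fails.
(ii) no recent notice — not met.
(iii) ≥ 22 at site — not met.
(a): F OR F OR F → false.
(b) no CBA — holds.
(2) = F AND T = false.
Overall: F OR F → false.
Exception (non-exempt) — not satisfied.
Result: main false OR exception false → false.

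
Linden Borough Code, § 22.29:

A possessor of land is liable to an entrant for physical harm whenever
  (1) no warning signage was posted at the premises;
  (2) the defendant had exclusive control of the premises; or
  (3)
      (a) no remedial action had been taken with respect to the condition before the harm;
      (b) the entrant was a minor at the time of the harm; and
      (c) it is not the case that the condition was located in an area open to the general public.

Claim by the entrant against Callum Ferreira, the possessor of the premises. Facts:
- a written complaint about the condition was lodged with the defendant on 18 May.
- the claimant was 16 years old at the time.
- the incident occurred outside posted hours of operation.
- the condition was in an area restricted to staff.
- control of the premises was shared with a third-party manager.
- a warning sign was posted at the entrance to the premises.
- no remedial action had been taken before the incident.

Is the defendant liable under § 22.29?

(1) no signage posted — not satisfied.
(2) exclusive control — not met.
(a) no remedial action — met.
(b) entrant a minor — met.
(c) not (public area) — satisfied.
So (3) is satisfied (T AND T AND T).
So Overall is satisfied (F OR F OR T).

Yes — liable.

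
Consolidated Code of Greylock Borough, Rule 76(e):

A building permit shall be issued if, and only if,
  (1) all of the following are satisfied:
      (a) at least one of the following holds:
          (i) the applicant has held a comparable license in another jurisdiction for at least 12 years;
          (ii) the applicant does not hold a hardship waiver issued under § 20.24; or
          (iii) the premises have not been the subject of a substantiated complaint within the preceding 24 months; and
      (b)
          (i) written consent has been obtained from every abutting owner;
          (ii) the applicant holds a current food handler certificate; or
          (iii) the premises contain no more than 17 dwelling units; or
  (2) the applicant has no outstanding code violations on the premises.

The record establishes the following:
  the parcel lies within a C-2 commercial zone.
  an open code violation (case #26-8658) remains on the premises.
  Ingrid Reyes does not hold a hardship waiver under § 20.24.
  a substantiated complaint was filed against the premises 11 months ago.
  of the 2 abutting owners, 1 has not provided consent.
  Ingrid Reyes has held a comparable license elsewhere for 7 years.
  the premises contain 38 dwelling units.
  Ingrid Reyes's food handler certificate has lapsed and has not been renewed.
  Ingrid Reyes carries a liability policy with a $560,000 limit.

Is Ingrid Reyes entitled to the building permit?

No — denied.

(i) prior license ≥ 12 yr — not met.
(ii) not (hardship waiver) — satisfied.
(iii) no complaint in 24 mo. — fails.
(a): F OR T OR F → true.
(i) all abutters consent — not met.
(ii) food handler cert. — not met.
(iii) ≤ 17 units — fails.
(b) = F OR F OR F = false.
(1) = T AND F = false.
(2) no code violations — not satisfied.
So Overall is not satisfied (F OR F).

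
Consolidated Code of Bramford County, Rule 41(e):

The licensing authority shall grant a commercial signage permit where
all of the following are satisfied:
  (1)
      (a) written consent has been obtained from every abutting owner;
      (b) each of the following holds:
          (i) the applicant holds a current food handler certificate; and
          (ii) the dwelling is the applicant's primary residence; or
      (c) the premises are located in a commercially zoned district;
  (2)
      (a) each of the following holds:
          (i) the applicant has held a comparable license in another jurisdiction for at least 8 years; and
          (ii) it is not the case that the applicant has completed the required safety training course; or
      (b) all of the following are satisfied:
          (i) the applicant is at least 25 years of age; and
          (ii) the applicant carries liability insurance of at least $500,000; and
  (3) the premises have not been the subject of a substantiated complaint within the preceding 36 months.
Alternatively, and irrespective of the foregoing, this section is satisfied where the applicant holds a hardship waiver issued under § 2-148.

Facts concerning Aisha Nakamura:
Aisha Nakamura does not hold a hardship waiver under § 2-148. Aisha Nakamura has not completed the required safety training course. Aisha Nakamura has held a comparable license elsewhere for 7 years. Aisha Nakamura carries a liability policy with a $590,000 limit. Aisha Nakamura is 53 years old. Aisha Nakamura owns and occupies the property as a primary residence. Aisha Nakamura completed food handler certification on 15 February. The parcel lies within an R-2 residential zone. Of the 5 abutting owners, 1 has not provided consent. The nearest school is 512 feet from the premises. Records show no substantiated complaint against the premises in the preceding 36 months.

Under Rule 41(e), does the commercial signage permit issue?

(a) all abutters consent — fails.
(i) food handler cert. — met.
(ii) primary residence — holds.
(b): T AND T → true.
(c) commercially zoned — fails.
So (1) is satisfied (F OR T OR F).
(i) prior license ≥ 8 yr — not met.
(ii) not (safety training) — met.
(a) = F AND T = false.
(i) age ≥ 25 — holds.
(ii) insurance ≥ $500,000 — holds.
So (b) is satisfied (T AND T).
So (2) is satisfied (F OR T).
(3) no complaint in 36 mo. — satisfied.
Overall: T AND T AND T → true.
Exception (hardship waiver) — not satisfied.
Result: main true OR exception false → true.

Yes — granted.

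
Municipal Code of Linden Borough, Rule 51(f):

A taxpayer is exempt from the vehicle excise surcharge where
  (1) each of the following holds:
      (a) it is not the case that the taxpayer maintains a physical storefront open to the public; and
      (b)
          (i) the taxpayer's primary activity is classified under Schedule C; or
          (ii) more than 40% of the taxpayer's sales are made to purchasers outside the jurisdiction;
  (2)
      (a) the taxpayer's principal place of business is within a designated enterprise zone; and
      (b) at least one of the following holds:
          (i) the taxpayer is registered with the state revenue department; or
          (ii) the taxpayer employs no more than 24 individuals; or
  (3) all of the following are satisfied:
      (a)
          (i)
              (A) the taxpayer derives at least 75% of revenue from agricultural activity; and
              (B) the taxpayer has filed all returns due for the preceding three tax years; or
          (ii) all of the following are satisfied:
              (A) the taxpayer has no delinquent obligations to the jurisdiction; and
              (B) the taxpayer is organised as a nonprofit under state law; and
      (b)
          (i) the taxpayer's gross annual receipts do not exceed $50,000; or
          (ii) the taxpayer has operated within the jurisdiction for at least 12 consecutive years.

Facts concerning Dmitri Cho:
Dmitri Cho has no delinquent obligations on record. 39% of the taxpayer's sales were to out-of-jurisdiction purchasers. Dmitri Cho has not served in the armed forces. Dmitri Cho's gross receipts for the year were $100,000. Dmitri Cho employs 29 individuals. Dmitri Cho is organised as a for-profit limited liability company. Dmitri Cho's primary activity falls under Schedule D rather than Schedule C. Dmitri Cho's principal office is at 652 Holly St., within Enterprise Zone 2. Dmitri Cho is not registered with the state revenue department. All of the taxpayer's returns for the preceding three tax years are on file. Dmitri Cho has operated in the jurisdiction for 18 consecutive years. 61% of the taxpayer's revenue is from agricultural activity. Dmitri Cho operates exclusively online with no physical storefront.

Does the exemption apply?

No — not exempt.

(a) not (has storefront) — satisfied.
(i) Schedule C activity — fails.
(ii) >40% out-of-jur. sales — not met.
(b) = F OR F = false.
So (1) is not satisfied (T AND F).
(a) in enterprise zone — satisfied.
(i) state-registered — fails.
(ii) ≤ 24 employees — not satisfied.
(b): F OR F → false.
(2) = T AND F = false.
(A) ≥75% agricultural — fails.
(B) returns current — satisfied.
(i): F AND T → false.
(A) no delinquency — satisfied.
(B) nonprofit — fails.
So (ii) is not satisfied (T AND F).
(a) = F OR F = false.
(i) receipts ≤ $50,000 — not satisfied.
(ii) ≥ 12 yrs in jurisdiction — satisfied.
(b) = F OR T = true.
(3) = F AND T = false.
So Overall is not satisfied (F OR F OR F).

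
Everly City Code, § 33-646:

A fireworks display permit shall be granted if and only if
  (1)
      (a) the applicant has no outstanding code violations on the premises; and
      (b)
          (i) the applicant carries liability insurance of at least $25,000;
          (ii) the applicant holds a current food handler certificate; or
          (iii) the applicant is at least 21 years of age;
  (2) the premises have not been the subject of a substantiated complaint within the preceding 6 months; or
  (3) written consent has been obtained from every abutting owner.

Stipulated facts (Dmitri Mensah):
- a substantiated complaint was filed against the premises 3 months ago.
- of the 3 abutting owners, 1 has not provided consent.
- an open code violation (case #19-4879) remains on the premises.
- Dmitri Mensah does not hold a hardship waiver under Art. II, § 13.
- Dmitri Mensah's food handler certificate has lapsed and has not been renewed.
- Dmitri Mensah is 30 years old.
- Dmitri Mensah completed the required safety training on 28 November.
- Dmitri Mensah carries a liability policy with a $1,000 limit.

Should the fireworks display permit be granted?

(a) no code violations — not satisfied.
(i) insurance ≥ $25,000 — fails.
(ii) food handler cert. — fails.
(iii) age ≥ 21 — met.
(b): F OR F OR T → true.
So (1) is not satisfied (F AND T).
(2) no complaint in 6 mo. — not met.
(3) all abutters consent — not satisfied.
Overall = F OR F OR F = false.

No — denied.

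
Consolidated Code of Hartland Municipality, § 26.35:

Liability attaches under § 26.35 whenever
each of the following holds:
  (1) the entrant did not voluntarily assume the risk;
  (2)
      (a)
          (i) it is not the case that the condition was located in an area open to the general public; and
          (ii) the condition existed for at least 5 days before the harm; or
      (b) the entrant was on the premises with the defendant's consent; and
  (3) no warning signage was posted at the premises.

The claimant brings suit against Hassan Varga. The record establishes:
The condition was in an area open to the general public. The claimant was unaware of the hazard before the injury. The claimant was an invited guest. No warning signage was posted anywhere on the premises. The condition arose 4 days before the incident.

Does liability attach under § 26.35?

(1) no assumed risk — holds.
(i) not (public area) — not satisfied.
(ii) condition ≥5 days old — fails.
(a) = F AND F = false.
(b) consent to enter — satisfied.
So (2) is satisfied (F OR T).
(3) no signage posted — met.
Overall: T AND T AND T → true.

Yes — liable.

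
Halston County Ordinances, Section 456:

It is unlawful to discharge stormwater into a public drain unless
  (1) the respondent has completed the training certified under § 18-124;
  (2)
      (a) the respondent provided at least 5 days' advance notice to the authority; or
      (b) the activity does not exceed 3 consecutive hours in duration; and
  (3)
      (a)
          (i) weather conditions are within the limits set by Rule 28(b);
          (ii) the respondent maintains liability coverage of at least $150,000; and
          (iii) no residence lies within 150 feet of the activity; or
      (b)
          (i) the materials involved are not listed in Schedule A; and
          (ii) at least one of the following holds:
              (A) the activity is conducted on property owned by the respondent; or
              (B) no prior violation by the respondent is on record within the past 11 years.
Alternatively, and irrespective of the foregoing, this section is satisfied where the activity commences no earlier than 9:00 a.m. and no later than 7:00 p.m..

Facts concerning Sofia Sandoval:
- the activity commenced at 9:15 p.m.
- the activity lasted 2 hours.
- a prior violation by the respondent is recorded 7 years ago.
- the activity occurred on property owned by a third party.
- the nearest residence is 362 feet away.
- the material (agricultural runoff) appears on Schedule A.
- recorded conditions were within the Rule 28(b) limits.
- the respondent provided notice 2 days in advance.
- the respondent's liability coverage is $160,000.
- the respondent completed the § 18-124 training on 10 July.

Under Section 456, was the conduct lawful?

Yes — lawful.

(1) training certified — holds.
(a) ≥5 days' notice — not satisfied.
(b) ≤ 3 hrs duration — met.
(2) = F OR T = true.
(i) weather ok — holds.
(ii) coverage ≥ $150,000 — met.
(iii) no residence in 150 ft — met.
(a) = T AND T AND T = true.
(i) not (Schedule A material) — not met.
(A) own property — fails.
(B) no prior violation — fails.
So (ii) is not satisfied (F OR F).
(b): F AND F → false.
So (3) is satisfied (T OR F).
Overall: T AND T AND T → true.
Exception (start within hours) — not satisfied.
Result: main true OR exception false → true.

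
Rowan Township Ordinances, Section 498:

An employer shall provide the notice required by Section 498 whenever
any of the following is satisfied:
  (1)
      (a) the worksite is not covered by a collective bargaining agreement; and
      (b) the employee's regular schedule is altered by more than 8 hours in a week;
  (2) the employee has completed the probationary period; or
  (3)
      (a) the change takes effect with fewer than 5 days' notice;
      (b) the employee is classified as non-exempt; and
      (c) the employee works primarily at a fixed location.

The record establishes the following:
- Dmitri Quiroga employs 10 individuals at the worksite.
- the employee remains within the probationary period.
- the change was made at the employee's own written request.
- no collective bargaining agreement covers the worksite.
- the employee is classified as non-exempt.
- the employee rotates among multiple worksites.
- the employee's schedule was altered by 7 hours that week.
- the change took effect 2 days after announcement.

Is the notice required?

(a) no CBA — satisfied.
(b) schedule shift > 8h — not met.
(1) = T AND F = false.
(2) past probation — not met.
(a) < 5 days' notice — satisfied.
(b) non-exempt — met.
(c) fixed location — not met.
(3): T AND T AND F → false.
Overall = F OR F OR F = false.

No — not required.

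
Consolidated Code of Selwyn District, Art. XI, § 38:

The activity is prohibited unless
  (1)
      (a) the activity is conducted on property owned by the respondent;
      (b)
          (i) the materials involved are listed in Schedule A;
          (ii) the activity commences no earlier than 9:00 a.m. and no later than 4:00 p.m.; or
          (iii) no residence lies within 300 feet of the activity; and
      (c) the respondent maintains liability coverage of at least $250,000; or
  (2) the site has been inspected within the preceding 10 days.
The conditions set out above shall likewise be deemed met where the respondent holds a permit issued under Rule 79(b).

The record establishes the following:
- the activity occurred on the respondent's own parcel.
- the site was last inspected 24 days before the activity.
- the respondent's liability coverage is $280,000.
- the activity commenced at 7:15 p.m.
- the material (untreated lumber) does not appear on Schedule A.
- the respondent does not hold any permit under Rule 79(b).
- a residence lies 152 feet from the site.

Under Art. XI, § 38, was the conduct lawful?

(a) own property — satisfied.
(i) Schedule A material — fails.
(ii) start within hours — fails.
(iii) no residence in 300 ft — not met.
So (b) is not satisfied (F OR F OR F).
(c) coverage ≥ $250,000 — holds.
So (1) is not satisfied (T AND F AND T).
(2) site inspected — not satisfied.
So Overall is not satisfied (F OR F).
Exception (holds permit) — not satisfied.
Result: main false OR exception false → false.

No — unlawful.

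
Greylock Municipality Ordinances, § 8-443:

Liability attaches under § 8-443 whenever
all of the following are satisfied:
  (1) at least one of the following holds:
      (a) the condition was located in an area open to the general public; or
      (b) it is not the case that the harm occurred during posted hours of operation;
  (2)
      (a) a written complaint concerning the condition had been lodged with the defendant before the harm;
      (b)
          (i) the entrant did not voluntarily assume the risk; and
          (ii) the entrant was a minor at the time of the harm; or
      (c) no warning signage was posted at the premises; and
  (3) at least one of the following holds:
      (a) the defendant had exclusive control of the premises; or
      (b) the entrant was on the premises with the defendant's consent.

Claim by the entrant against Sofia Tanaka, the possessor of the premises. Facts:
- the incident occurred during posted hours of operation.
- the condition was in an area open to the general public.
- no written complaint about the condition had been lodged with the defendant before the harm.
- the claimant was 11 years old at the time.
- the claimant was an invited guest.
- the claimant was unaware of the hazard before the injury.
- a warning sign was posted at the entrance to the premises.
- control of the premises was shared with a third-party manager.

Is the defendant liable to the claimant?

(a) public area — holds.
(b) not (during posted hours) — fails.
So (1) is satisfied (T OR F).
(a) complaint lodged — not met.
(i) no assumed risk — holds.
(ii) entrant a minor — holds.
So (b) is satisfied (T AND T).
(c) no signage posted — not satisfied.
So (2) is satisfied (F OR T OR F).
(a) exclusive control — not met.
(b) consent to enter — met.
(3) = F OR T = true.
Overall: T AND T AND T → true.

Yes — liable.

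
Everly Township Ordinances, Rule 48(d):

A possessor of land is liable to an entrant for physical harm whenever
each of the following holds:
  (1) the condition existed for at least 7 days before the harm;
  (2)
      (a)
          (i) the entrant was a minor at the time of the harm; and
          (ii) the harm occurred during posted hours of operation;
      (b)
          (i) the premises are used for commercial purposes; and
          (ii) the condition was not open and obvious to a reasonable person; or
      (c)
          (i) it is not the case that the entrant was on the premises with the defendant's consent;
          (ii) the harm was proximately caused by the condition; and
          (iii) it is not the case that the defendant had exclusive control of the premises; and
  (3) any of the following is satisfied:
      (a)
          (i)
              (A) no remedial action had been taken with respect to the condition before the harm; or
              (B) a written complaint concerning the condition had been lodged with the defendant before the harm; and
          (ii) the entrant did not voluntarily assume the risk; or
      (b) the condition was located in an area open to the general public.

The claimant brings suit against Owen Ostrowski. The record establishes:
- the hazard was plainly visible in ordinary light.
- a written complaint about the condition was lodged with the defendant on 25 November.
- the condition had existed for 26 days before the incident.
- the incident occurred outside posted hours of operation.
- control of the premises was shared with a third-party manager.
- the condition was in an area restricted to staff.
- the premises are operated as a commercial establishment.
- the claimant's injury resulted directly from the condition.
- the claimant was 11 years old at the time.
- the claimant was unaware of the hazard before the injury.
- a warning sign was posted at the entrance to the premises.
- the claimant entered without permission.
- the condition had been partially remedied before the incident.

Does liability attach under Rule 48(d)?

(1) condition ≥7 days old — satisfied.
(i) entrant a minor — met.
(ii) during posted hours — not satisfied.
(a) = T AND F = false.
(i) commercial use — met.
(ii) not open/obvious — not met.
(b): T AND F → false.
(i) not (consent to enter) — met.
(ii) proximate cause — met.
(iii) not (exclusive control) — met.
(c) = T AND T AND T = true.
So (2) is satisfied (F OR F OR T).
(A) no remedial action — not satisfied.
(B) complaint lodged — holds.
So (i) is satisfied (F OR T).
(ii) no assumed risk — holds.
(a) = T AND T = true.
(b) public area — fails.
(3): T OR F → true.
So Overall is satisfied (T AND T AND T).

Yes — liable.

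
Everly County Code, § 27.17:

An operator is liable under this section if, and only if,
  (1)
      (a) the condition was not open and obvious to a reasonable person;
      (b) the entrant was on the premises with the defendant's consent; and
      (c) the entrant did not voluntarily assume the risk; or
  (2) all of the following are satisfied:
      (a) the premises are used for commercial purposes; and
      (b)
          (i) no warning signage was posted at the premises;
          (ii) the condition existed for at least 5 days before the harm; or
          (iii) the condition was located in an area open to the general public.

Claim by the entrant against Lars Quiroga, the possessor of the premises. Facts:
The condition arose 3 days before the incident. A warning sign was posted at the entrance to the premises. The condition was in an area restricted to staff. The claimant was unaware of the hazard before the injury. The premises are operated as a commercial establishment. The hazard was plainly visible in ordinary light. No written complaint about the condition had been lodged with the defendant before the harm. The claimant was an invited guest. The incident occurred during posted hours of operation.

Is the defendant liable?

No — not liable.

(a) not open/obvious — not satisfied.
(b) consent to enter — met.
(c) no assumed risk — satisfied.
So (1) is not satisfied (F AND T AND T).
(a) commercial use — holds.
(i) no signage posted — not satisfied.
(ii) condition ≥5 days old — fails.
(iii) public area — fails.
(b): F OR F OR F → false.
So (2) is not satisfied (T AND F).
Overall = F OR F = false.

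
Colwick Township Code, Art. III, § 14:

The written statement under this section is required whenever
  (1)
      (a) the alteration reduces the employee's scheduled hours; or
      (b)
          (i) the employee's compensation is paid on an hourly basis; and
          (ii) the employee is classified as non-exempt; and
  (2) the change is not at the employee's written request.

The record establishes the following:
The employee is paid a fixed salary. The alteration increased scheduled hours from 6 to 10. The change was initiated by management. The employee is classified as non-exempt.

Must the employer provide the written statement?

(a) hours reduced — fails.
(i) hourly-paid — fails.
(ii) non-exempt — satisfied.
(b) = F AND T = false.
So (1) is not satisfied (F OR F).
(2) not employee-requested — satisfied.
Overall: F AND T → false.

No — not required.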